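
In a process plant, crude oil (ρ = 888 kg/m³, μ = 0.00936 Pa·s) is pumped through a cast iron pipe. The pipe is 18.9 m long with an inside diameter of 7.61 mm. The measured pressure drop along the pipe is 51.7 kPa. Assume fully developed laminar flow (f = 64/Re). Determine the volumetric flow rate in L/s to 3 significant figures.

For laminar flow, f = 64/Re with Re = ρVD/μ, so Darcy-Weisbach reduces to ΔP = 32μLV/D². Solving for V: V = ΔP·D²/(32μL) = 5.17e+04·(0.00761)²/(32·0.00936·18.9) = 0.5289 m/s.
Check: Re = ρVD/μ = 888·0.5289·0.00761/0.00936 = 381.9 < 2300, so the laminar assumption holds.
Q = V·A = 0.5289·(π/4·0.00761²) = 2.406e-05 m³/s = 0.0241 L/s.

Q ≈ 0.0241 L/s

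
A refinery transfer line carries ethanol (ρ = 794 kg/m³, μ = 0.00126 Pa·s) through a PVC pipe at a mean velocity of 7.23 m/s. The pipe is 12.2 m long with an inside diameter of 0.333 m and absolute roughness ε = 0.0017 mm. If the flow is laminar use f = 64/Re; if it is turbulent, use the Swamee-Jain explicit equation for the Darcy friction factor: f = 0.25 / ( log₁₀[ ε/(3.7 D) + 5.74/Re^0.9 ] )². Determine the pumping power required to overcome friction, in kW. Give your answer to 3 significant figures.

P ≈ 5.27 kW

Reynolds number Re = ρVD/μ = 794 · 7.23 · 0.333 / 0.00126 = 1.517e+06.
Re > 4000 → turbulent. Relative roughness ε/D = 1.7e-06/0.333 = 5.11e-06. Swamee-Jain: f = 0.25/(log₁₀[5.11e-06/3.7 + 5.74/1.517e+06^0.9])² = 0.25/(log₁₀[1.38e-06 + 1.57e-05])² = 0.25/(-4.767)² = 0.011.
Darcy-Weisbach: ΔP = f(L/D)(ρV²/2) = 0.011·(12.2/0.333)·(794·7.23²/2) = 0.011·36.64·2.075e+04 = 8363 Pa.
Q = V·A = 7.23·0.08709 = 0.6297 m³/s.
Pumping power P = QΔP = 0.6297·8363 = 5266 W = 5.27 kW.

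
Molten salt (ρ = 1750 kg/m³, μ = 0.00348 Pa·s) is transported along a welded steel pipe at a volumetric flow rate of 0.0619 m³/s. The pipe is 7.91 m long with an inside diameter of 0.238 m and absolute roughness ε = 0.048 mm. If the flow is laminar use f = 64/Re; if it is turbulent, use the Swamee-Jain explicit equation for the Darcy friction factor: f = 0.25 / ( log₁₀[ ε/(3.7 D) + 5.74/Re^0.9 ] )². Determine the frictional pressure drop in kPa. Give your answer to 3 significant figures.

ΔP ≈ 0.989 kPa

Cross-sectional area A = πD²/4 = π(0.238)²/4 = 0.04449 m²; mean velocity V = Q/A = 0.0619/0.04449 = 1.391 m/s.
Reynolds number Re = ρVD/μ = 1750 · 1.391 · 0.238 / 0.00348 = 1.665e+05.
Re > 4000 → turbulent. Relative roughness ε/D = 4.8e-05/0.238 = 0.000202. Swamee-Jain: f = 0.25/(log₁₀[0.000202/3.7 + 5.74/1.665e+05^0.9])² = 0.25/(log₁₀[5.45e-05 + 0.000115])² = 0.25/(-3.772)² = 0.01758.
Darcy-Weisbach: ΔP = f(L/D)(ρV²/2) = 0.01758·(7.91/0.238)·(1750·1.391²/2) = 0.01758·33.24·1694 = 989.5 Pa.
ΔP = 989.5 Pa = 0.989 kPa.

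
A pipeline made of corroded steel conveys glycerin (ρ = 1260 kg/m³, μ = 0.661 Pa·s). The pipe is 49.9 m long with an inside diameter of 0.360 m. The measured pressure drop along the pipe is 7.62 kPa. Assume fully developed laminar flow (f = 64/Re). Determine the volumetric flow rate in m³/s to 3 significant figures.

Q ≈ 0.0952 m³/s

For laminar flow, f = 64/Re with Re = ρVD/μ, so Darcy-Weisbach reduces to ΔP = 32μLV/D². Solving for V: V = ΔP·D²/(32μL) = 7620·(0.36)²/(32·0.661·49.9) = 0.9356 m/s.
Check: Re = ρVD/μ = 1260·0.9356·0.36/0.661 = 642.1 < 2300, so the laminar assumption holds.
Q = V·A = 0.9356·(π/4·0.36²) = 0.09524 m³/s = 0.0952 m³/s.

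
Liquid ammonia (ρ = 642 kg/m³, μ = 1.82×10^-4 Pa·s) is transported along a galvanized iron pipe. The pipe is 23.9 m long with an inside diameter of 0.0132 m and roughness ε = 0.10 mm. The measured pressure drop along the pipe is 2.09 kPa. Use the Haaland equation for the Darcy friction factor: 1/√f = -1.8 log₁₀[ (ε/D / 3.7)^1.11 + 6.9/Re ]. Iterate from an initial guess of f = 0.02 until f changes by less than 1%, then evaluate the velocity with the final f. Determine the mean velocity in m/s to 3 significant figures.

Rearranging Darcy-Weisbach: V = √(2·ΔP·D/(f·L·ρ)). With ε/D = 0.0001/0.0132 = 0.00758, iterate starting from f = 0.02:
  f = 0.02 → V = √(2·2090·0.0132/(0.02·23.9·642)) = 0.424 m/s; Re = ρVD/μ = 1.974e+04; f → 0.03778
  f = 0.03778 → V = 0.3085 m/s; Re = 1.437e+04; f → 0.03883
  f = 0.03883 → V = 0.3043 m/s; Re = 1.417e+04; f → 0.03889
Converged (Δf/f < 1%). With the final f = 0.03889: V = √(2·2090·0.0132/(0.03889·23.9·642)) = 0.3041 m/s.

V ≈ 0.304 m/s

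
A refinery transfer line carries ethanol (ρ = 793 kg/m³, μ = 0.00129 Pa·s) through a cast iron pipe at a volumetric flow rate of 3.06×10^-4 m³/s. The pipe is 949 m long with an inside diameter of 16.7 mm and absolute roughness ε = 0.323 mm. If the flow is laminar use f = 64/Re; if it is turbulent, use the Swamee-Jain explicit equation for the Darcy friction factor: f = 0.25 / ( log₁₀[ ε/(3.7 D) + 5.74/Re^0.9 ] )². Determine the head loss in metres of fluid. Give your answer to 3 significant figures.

Cross-sectional area A = πD²/4 = π(0.0167)²/4 = 0.000219 m²; mean velocity V = Q/A = 0.000306/0.000219 = 1.397 m/s.
Reynolds number Re = ρVD/μ = 793 · 1.397 · 0.0167 / 0.00129 = 1.434e+04.
Re > 4000 → turbulent. Relative roughness ε/D = 0.000323/0.0167 = 0.0193. Swamee-Jain: f = 0.25/(log₁₀[0.0193/3.7 + 5.74/1.434e+04^0.9])² = 0.25/(log₁₀[0.00523 + 0.00104])² = 0.25/(-2.203)² = 0.05152.
Darcy-Weisbach: ΔP = f(L/D)(ρV²/2) = 0.05152·(949/0.0167)·(793·1.397²/2) = 0.05152·5.683e+04·773.8 = 2.266e+06 Pa.
Head loss h_f = ΔP/(ρg) = 2.266e+06/(793·9.81) = 291 m.

h_f ≈ 291 m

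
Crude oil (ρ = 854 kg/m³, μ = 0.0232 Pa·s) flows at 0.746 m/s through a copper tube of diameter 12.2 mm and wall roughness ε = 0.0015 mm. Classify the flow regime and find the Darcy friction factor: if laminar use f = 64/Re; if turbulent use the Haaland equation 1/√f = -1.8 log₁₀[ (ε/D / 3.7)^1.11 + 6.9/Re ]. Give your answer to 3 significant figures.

f ≈ 0.191

Re = ρVD/μ = 854·0.746·0.0122/0.0232 = 335.
Re < 2300 → laminar, so f = 64/Re = 0.191 (roughness is irrelevant in laminar flow).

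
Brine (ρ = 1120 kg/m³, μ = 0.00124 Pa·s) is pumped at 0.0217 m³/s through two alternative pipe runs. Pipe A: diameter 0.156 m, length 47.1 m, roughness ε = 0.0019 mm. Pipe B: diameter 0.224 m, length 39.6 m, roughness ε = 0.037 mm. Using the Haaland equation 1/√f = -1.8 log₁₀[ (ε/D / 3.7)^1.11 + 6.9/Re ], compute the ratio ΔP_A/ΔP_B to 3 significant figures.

ΔP_A/ΔP_B ≈ 6.48

Pipe A: V = Q/A = 0.0217/0.01911 = 1.135 m/s; Re = 1.6e+05; ε/D = 1.22e-05; Haaland → f = 0.01626; ΔP_A = f(L/D)(ρV²/2) = 3543 Pa.
Pipe B: V = Q/A = 0.0217/0.03941 = 0.5506 m/s; Re = 1.114e+05; ε/D = 0.000165; Haaland → f = 0.01823; ΔP_B = f(L/D)(ρV²/2) = 547.2 Pa.
ΔP_A/ΔP_B = 3543/547.2 = 6.48.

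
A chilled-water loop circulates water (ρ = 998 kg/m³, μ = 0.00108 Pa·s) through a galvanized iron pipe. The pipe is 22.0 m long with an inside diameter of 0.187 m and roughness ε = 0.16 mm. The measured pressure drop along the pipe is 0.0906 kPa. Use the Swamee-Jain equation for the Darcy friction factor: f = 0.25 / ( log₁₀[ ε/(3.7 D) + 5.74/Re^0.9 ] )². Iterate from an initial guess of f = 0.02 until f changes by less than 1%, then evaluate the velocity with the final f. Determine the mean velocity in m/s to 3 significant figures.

Rearranging Darcy-Weisbach: V = √(2·ΔP·D/(f·L·ρ)). With ε/D = 0.00016/0.187 = 0.000856, iterate starting from f = 0.02:
  f = 0.02 → V = √(2·90.6·0.187/(0.02·22·998)) = 0.2778 m/s; Re = ρVD/μ = 4.8e+04; f → 0.02389
  f = 0.02389 → V = 0.2541 m/s; Re = 4.392e+04; f → 0.02421
  f = 0.02421 → V = 0.2525 m/s; Re = 4.363e+04; f → 0.02424
Converged (Δf/f < 1%). With the final f = 0.02424: V = √(2·90.6·0.187/(0.02424·22·998)) = 0.2523 m/s.

V ≈ 0.252 m/s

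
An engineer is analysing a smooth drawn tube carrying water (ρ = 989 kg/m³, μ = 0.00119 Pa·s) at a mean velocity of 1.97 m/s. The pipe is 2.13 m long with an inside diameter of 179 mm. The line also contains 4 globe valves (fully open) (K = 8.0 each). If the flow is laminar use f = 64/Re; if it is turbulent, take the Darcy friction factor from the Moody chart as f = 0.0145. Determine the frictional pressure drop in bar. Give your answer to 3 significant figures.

Reynolds number Re = ρVD/μ = 989 · 1.97 · 0.179 / 0.00119 = 2.931e+05.
Re > 4000 → turbulent; use the Moody-chart value f = 0.0145.
Total minor-loss coefficient ΣK = 4·8 = 32.
ΔP = [f·L/D + ΣK]·(ρV²/2) = [0.0145·2.13/0.179 + 32]·(989·1.97²/2) = [0.1725 + 32]·1919 = 6.174e+04 Pa.
ΔP = 6.174e+04 Pa = 0.617 bar.

ΔP ≈ 0.617 bar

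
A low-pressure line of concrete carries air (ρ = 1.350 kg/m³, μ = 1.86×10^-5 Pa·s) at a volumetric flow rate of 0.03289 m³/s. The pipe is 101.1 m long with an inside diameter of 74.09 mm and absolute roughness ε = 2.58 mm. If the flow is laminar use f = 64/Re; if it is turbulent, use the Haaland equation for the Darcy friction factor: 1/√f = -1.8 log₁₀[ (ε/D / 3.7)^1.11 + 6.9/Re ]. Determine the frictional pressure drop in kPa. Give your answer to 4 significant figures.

ΔP ≈ 3.308 kPa

Cross-sectional area A = πD²/4 = π(0.07409)²/4 = 0.004311 m²; mean velocity V = Q/A = 0.03289/0.004311 = 7.629 m/s.
Reynolds number Re = ρVD/μ = 1.35 · 7.629 · 0.07409 / 1.86e-05 = 4.102e+04.
Re > 4000 → turbulent. Relative roughness ε/D = 0.00258/0.07409 = 0.0348. Haaland: 1/√f = -1.8 log₁₀[(0.0348/3.7)^1.11 + 6.9/4.102e+04] = -1.8 log₁₀[0.00563 + 0.000168] = 4.026, so f = 0.06171.
Darcy-Weisbach: ΔP = f(L/D)(ρV²/2) = 0.06171·(101.1/0.07409)·(1.35·7.629²/2) = 0.06171·1365·39.28 = 3308 Pa.
ΔP = 3308 Pa = 3.308 kPa.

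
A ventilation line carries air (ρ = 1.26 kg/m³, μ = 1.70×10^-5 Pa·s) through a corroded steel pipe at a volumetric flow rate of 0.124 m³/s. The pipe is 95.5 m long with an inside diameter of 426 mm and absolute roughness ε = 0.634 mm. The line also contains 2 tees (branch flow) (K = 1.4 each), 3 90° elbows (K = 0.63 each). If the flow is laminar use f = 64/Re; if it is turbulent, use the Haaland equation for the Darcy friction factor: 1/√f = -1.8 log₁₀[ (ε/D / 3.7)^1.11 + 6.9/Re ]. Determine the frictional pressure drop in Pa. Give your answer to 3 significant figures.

Cross-sectional area A = πD²/4 = π(0.426)²/4 = 0.1425 m²; mean velocity V = Q/A = 0.124/0.1425 = 0.87 m/s.
Reynolds number Re = ρVD/μ = 1.26 · 0.87 · 0.426 / 1.7e-05 = 2.747e+04.
Re > 4000 → turbulent. Relative roughness ε/D = 0.000634/0.426 = 0.00149. Haaland: 1/√f = -1.8 log₁₀[(0.00149/3.7)^1.11 + 6.9/2.747e+04] = -1.8 log₁₀[0.00017 + 0.000251] = 6.076, so f = 0.02709.
Total minor-loss coefficient ΣK = 2·1.4 + 3·0.63 = 4.69.
ΔP = [f·L/D + ΣK]·(ρV²/2) = [0.02709·95.5/0.426 + 4.69]·(1.26·0.87²/2) = [6.073 + 4.69]·0.4768 = 5.132 Pa.

ΔP ≈ 5.13 Pa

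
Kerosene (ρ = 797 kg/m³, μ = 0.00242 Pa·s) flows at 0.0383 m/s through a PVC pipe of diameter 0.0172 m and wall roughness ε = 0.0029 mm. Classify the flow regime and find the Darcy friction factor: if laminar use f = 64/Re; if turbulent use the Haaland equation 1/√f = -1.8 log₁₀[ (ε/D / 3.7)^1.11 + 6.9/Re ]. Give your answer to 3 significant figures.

f ≈ 0.295

Re = ρVD/μ = 797·0.0383·0.0172/0.00242 = 217.
Re < 2300 → laminar, so f = 64/Re = 0.295 (roughness is irrelevant in laminar flow).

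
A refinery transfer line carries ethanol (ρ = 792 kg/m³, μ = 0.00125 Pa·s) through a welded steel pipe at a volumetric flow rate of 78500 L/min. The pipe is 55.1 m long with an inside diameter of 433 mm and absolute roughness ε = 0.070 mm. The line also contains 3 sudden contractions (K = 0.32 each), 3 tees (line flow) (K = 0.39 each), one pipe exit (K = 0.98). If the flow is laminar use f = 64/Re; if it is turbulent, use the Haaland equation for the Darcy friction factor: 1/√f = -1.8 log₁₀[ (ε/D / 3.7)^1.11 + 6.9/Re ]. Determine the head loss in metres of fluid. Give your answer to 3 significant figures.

Q = 78500 L/min = 78500/60000 = 1.308 m³/s.
Cross-sectional area A = πD²/4 = π(0.433)²/4 = 0.1473 m²; mean velocity V = Q/A = 1.308/0.1473 = 8.885 m/s.
Reynolds number Re = ρVD/μ = 792 · 8.885 · 0.433 / 0.00125 = 2.438e+06.
Re > 4000 → turbulent. Relative roughness ε/D = 7e-05/0.433 = 0.000162. Haaland: 1/√f = -1.8 log₁₀[(0.000162/3.7)^1.11 + 6.9/2.438e+06] = -1.8 log₁₀[1.45e-05 + 2.83e-06] = 8.571, so f = 0.01361.
Total minor-loss coefficient ΣK = 3·0.32 + 3·0.39 + 1·0.98 = 3.11.
ΔP = [f·L/D + ΣK]·(ρV²/2) = [0.01361·55.1/0.433 + 3.11]·(792·8.885²/2) = [1.732 + 3.11]·3.126e+04 = 1.514e+05 Pa.
Head loss h_f = ΔP/(ρg) = 1.514e+05/(792·9.81) = 19.5 m.

h_f ≈ 19.5 m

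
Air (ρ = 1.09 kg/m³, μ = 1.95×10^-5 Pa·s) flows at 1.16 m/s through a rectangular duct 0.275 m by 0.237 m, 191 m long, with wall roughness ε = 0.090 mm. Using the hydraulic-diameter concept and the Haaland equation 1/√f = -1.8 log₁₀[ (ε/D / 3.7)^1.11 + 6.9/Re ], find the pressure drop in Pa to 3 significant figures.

ΔP ≈ 15.2 Pa

Hydraulic diameter D_h = 4A/P = 4·(0.275·0.237)/(2·(0.275+0.237)) = 0.2607/1.024 = 0.2546 m.
Re = ρVD_h/μ = 1.09·1.16·0.2546/1.95e-05 = 1.651e+04.
ε/D_h = 9e-05/0.2546 = 0.000354; Haaland gives 1/√f = -1.8 log₁₀[3.45e-05+0.000418] = 6.02, so f = 0.02759.
ΔP = f(L/D_h)(ρV²/2) = 0.02759·191/0.2546·0.7334 = 15.18 Pa.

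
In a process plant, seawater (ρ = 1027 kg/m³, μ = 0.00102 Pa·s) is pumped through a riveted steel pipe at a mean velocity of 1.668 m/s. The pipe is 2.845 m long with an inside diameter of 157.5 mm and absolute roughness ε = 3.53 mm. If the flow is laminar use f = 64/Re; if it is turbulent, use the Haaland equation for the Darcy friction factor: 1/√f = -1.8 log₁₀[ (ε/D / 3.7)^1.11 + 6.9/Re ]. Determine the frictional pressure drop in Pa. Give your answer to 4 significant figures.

ΔP ≈ 1318 Pa

Reynolds number Re = ρVD/μ = 1027 · 1.668 · 0.1575 / 0.00102 = 2.645e+05.
Re > 4000 → turbulent. Relative roughness ε/D = 0.00353/0.1575 = 0.0224. Haaland: 1/√f = -1.8 log₁₀[(0.0224/3.7)^1.11 + 6.9/2.645e+05] = -1.8 log₁₀[0.00345 + 2.61e-05] = 4.425, so f = 0.05107.
Darcy-Weisbach: ΔP = f(L/D)(ρV²/2) = 0.05107·(2.845/0.1575)·(1027·1.668²/2) = 0.05107·18.06·1429 = 1318 Pa.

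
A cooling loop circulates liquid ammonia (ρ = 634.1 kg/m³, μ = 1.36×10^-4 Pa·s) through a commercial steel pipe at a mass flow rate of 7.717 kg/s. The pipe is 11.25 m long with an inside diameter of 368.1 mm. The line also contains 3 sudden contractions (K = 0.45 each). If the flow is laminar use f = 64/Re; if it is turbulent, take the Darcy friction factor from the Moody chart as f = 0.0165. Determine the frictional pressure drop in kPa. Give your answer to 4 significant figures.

A = πD²/4 = π(0.3681)²/4 = 0.1064 m²; mean velocity V = ṁ/(ρA) = 7.717/(634.1 · 0.1064) = 0.1144 m/s.
Reynolds number Re = ρVD/μ = 634.1 · 0.1144 · 0.3681 / 0.000136 = 1.963e+05.
Re > 4000 → turbulent; use the Moody-chart value f = 0.0165.
Total minor-loss coefficient ΣK = 3·0.45 = 1.35.
ΔP = [f·L/D + ΣK]·(ρV²/2) = [0.0165·11.25/0.3681 + 1.35]·(634.1·0.1144²/2) = [0.5043 + 1.35]·4.146 = 7.688 Pa.
ΔP = 7.688 Pa = 0.007688 kPa.

ΔP ≈ 0.007688 kPa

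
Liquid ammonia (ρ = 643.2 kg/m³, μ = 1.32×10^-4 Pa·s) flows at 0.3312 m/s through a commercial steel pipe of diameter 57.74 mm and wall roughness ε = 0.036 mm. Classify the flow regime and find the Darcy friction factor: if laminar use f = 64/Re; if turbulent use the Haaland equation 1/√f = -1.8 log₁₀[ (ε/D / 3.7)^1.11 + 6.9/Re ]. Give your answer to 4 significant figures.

Re = ρVD/μ = 643.2·0.3312·0.05774/0.000132 = 9.318e+04.
Re > 4000 → turbulent. ε/D = 3.6e-05/0.05774 = 0.000623; Haaland: 1/√f = -1.8 log₁₀[6.48e-05 + 7.4e-05] = 6.943, so f = 0.02074.

f ≈ 0.02074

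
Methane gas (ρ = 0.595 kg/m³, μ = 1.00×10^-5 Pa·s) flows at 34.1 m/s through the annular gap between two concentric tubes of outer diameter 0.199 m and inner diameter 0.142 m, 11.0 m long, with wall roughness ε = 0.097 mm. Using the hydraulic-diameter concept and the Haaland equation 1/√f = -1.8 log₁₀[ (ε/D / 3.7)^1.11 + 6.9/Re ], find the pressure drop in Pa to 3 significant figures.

Hydraulic diameter D_h = 4A/P = D_o - D_i = 0.199 - 0.142 = 0.057 m.
Re = ρVD_h/μ = 0.595·34.1·0.057/1e-05 = 1.157e+05.
ε/D_h = 9.7e-05/0.057 = 0.0017; Haaland gives 1/√f = -1.8 log₁₀[0.000198+5.97e-05] = 6.462, so f = 0.02395.
ΔP = f(L/D_h)(ρV²/2) = 0.02395·11/0.057·345.9 = 1599 Pa.

ΔP ≈ 1600 Pa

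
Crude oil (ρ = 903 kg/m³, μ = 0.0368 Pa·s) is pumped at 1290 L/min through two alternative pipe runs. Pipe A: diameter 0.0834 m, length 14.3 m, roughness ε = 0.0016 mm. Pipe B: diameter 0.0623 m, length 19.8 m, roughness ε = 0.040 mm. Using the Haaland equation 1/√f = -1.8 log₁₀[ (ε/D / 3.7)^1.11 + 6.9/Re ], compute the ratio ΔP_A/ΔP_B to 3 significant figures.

Pipe A: V = Q/A = 0.0215/0.005463 = 3.936 m/s; Re = 8054; ε/D = 1.92e-05; Haaland → f = 0.03282; ΔP_A = f(L/D)(ρV²/2) = 3.936e+04 Pa.
Pipe B: V = Q/A = 0.0215/0.003048 = 7.053 m/s; Re = 1.078e+04; ε/D = 0.000642; Haaland → f = 0.03109; ΔP_B = f(L/D)(ρV²/2) = 2.219e+05 Pa.
ΔP_A/ΔP_B = 3.936e+04/2.219e+05 = 0.177.

ΔP_A/ΔP_B ≈ 0.177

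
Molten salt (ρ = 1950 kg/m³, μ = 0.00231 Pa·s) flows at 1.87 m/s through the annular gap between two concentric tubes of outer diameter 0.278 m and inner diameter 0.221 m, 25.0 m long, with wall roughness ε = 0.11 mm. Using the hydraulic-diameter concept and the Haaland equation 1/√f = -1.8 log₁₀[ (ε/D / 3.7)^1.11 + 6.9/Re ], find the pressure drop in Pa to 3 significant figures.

Hydraulic diameter D_h = 4A/P = D_o - D_i = 0.278 - 0.221 = 0.057 m.
Re = ρVD_h/μ = 1950·1.87·0.057/0.00231 = 8.998e+04.
ε/D_h = 0.00011/0.057 = 0.00193; Haaland gives 1/√f = -1.8 log₁₀[0.000227+7.67e-05] = 6.331, so f = 0.02495.
ΔP = f(L/D_h)(ρV²/2) = 0.02495·25/0.057·3409 = 3.73e+04 Pa.

ΔP ≈ 37300 Pa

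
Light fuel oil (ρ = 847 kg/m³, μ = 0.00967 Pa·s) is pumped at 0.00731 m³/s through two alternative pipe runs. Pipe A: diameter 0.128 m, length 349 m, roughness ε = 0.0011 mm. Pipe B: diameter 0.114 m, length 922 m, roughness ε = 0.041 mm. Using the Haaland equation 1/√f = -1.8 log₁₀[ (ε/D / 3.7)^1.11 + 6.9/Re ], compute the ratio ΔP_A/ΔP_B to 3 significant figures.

Pipe A: V = Q/A = 0.00731/0.01287 = 0.5681 m/s; Re = 6369; ε/D = 8.59e-06; Haaland → f = 0.03511; ΔP_A = f(L/D)(ρV²/2) = 1.308e+04 Pa.
Pipe B: V = Q/A = 0.00731/0.01021 = 0.7162 m/s; Re = 7151; ε/D = 0.00036; Haaland → f = 0.03429; ΔP_B = f(L/D)(ρV²/2) = 6.025e+04 Pa.
ΔP_A/ΔP_B = 1.308e+04/6.025e+04 = 0.217.

ΔP_A/ΔP_B ≈ 0.217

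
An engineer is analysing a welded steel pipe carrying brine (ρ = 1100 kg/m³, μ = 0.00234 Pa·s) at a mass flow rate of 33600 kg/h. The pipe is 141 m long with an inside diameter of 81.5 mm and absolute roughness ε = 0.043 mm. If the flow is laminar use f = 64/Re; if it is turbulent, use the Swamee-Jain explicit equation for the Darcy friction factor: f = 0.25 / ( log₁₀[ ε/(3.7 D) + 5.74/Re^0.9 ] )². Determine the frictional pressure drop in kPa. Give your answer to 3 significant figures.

ṁ = 33600 kg/h = 33600/3600 = 9.333 kg/s.
A = πD²/4 = π(0.0815)²/4 = 0.005217 m²; mean velocity V = ṁ/(ρA) = 9.333/(1100 · 0.005217) = 1.626 m/s.
Reynolds number Re = ρVD/μ = 1100 · 1.626 · 0.0815 / 0.00234 = 6.231e+04.
Re > 4000 → turbulent. Relative roughness ε/D = 4.3e-05/0.0815 = 0.000528. Swamee-Jain: f = 0.25/(log₁₀[0.000528/3.7 + 5.74/6.231e+04^0.9])² = 0.25/(log₁₀[0.000143 + 0.000278])² = 0.25/(-3.376)² = 0.02193.
Darcy-Weisbach: ΔP = f(L/D)(ρV²/2) = 0.02193·(141/0.0815)·(1100·1.626²/2) = 0.02193·1730·1455 = 5.52e+04 Pa.
ΔP = 5.52e+04 Pa = 55.2 kPa.

ΔP ≈ 55.2 kPa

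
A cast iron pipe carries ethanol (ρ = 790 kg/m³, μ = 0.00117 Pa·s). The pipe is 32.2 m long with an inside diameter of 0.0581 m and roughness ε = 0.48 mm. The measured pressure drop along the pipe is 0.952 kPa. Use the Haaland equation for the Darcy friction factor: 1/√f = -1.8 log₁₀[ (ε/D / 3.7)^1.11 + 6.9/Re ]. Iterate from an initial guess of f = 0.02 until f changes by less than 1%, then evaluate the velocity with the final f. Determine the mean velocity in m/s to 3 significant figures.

Rearranging Darcy-Weisbach: V = √(2·ΔP·D/(f·L·ρ)). With ε/D = 0.00048/0.0581 = 0.00826, iterate starting from f = 0.02:
  f = 0.02 → V = √(2·952·0.0581/(0.02·32.2·790)) = 0.4663 m/s; Re = ρVD/μ = 1.829e+04; f → 0.03885
  f = 0.03885 → V = 0.3346 m/s; Re = 1.313e+04; f → 0.03999
  f = 0.03999 → V = 0.3298 m/s; Re = 1.294e+04; f → 0.04005
Converged (Δf/f < 1%). With the final f = 0.04005: V = √(2·952·0.0581/(0.04005·32.2·790)) = 0.3295 m/s.

V ≈ 0.330 m/s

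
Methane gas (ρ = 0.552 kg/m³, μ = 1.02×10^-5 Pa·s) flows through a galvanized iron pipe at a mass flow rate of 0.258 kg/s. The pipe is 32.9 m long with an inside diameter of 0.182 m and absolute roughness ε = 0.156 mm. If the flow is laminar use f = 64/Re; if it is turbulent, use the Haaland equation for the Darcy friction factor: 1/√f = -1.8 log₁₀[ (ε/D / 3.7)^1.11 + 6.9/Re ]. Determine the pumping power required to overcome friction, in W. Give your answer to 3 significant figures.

A = πD²/4 = π(0.182)²/4 = 0.02602 m²; mean velocity V = ṁ/(ρA) = 0.258/(0.552 · 0.02602) = 17.97 m/s.
Reynolds number Re = ρVD/μ = 0.552 · 17.97 · 0.182 / 1.02e-05 = 1.77e+05.
Re > 4000 → turbulent. Relative roughness ε/D = 0.000156/0.182 = 0.000857. Haaland: 1/√f = -1.8 log₁₀[(0.000857/3.7)^1.11 + 6.9/1.77e+05] = -1.8 log₁₀[9.23e-05 + 3.9e-05] = 6.987, so f = 0.02048.
Darcy-Weisbach: ΔP = f(L/D)(ρV²/2) = 0.02048·(32.9/0.182)·(0.552·17.97²/2) = 0.02048·180.8·89.09 = 329.8 Pa.
Q = ṁ/ρ = 0.258/0.552 = 0.4674 m³/s.
Pumping power P = QΔP = 0.4674·329.8 = 154.2 W = 154 W.

P ≈ 154 W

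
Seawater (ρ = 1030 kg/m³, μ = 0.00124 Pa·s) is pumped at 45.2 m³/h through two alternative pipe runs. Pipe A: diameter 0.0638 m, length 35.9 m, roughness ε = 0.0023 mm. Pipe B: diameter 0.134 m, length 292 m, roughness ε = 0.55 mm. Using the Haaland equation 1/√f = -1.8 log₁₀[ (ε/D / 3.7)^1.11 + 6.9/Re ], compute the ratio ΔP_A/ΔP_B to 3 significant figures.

ΔP_A/ΔP_B ≈ 2.65

Pipe A: V = Q/A = 0.01256/0.003197 = 3.927 m/s; Re = 2.081e+05; ε/D = 3.61e-05; Haaland → f = 0.01562; ΔP_A = f(L/D)(ρV²/2) = 6.982e+04 Pa.
Pipe B: V = Q/A = 0.01256/0.0141 = 0.8903 m/s; Re = 9.91e+04; ε/D = 0.0041; Haaland → f = 0.02966; ΔP_B = f(L/D)(ρV²/2) = 2.638e+04 Pa.
ΔP_A/ΔP_B = 6.982e+04/2.638e+04 = 2.65.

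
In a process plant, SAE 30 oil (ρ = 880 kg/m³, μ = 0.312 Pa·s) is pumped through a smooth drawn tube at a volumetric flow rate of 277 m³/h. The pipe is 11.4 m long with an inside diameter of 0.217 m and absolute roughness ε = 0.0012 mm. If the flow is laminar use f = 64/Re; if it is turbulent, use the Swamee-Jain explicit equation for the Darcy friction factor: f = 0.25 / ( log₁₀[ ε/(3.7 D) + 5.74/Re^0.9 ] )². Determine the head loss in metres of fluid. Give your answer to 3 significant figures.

Q = 277 m³/h = 277/3600 = 0.07694 m³/s.
Cross-sectional area A = πD²/4 = π(0.217)²/4 = 0.03698 m²; mean velocity V = Q/A = 0.07694/0.03698 = 2.081 m/s.
Reynolds number Re = ρVD/μ = 880 · 2.081 · 0.217 / 0.312 = 1273.
Re < 2300 → laminar flow, so f = 64/Re = 64/1273 = 0.05026 (the turbulent correlation is not needed).
Darcy-Weisbach: ΔP = f(L/D)(ρV²/2) = 0.05026·(11.4/0.217)·(880·2.081²/2) = 0.05026·52.53·1905 = 5029 Pa.
Head loss h_f = ΔP/(ρg) = 5029/(880·9.81) = 0.583 m.

h_f ≈ 0.583 m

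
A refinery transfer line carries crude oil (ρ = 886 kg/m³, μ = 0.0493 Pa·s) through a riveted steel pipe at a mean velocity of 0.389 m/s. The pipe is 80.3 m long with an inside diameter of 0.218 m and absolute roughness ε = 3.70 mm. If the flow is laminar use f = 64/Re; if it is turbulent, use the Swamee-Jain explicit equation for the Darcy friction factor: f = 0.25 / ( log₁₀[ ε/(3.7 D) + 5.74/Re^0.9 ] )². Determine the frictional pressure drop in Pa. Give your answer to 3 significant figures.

ΔP ≈ 1040 Pa

Reynolds number Re = ρVD/μ = 886 · 0.389 · 0.218 / 0.0493 = 1524.
Re < 2300 → laminar flow, so f = 64/Re = 64/1524 = 0.04199 (the turbulent correlation is not needed).
Darcy-Weisbach: ΔP = f(L/D)(ρV²/2) = 0.04199·(80.3/0.218)·(886·0.389²/2) = 0.04199·368.3·67.04 = 1037 Pa.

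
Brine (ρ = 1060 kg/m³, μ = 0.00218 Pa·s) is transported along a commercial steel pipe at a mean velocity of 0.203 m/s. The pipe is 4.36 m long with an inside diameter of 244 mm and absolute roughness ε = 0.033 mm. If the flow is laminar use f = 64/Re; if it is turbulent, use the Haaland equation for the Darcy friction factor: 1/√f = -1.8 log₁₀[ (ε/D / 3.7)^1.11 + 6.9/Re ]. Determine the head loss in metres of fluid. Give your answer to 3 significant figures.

Reynolds number Re = ρVD/μ = 1060 · 0.203 · 0.244 / 0.00218 = 2.408e+04.
Re > 4000 → turbulent. Relative roughness ε/D = 3.3e-05/0.244 = 0.000135. Haaland: 1/√f = -1.8 log₁₀[(0.000135/3.7)^1.11 + 6.9/2.408e+04] = -1.8 log₁₀[1.19e-05 + 0.000286] = 6.345, so f = 0.02484.
Darcy-Weisbach: ΔP = f(L/D)(ρV²/2) = 0.02484·(4.36/0.244)·(1060·0.203²/2) = 0.02484·17.87·21.84 = 9.693 Pa.
Head loss h_f = ΔP/(ρg) = 9.693/(1060·9.81) = 9.32×10^-4 m.

h_f ≈ 9.32×10^-4 m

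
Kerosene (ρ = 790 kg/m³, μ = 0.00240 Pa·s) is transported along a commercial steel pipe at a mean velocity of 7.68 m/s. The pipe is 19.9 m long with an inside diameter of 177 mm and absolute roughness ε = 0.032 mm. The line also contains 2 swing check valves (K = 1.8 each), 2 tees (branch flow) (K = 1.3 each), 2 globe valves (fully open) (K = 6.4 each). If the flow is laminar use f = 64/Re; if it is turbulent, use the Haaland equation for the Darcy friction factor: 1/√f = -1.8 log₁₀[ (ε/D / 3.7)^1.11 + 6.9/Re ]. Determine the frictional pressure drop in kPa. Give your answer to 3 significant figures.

Reynolds number Re = ρVD/μ = 790 · 7.68 · 0.177 / 0.0024 = 4.475e+05.
Re > 4000 → turbulent. Relative roughness ε/D = 3.2e-05/0.177 = 0.000181. Haaland: 1/√f = -1.8 log₁₀[(0.000181/3.7)^1.11 + 6.9/4.475e+05] = -1.8 log₁₀[1.64e-05 + 1.54e-05] = 8.095, so f = 0.01526.
Total minor-loss coefficient ΣK = 2·1.8 + 2·1.3 + 2·6.4 = 19.
ΔP = [f·L/D + ΣK]·(ρV²/2) = [0.01526·19.9/0.177 + 19]·(790·7.68²/2) = [1.716 + 19]·2.33e+04 = 4.826e+05 Pa.
ΔP = 4.826e+05 Pa = 483 kPa.

ΔP ≈ 483 kPa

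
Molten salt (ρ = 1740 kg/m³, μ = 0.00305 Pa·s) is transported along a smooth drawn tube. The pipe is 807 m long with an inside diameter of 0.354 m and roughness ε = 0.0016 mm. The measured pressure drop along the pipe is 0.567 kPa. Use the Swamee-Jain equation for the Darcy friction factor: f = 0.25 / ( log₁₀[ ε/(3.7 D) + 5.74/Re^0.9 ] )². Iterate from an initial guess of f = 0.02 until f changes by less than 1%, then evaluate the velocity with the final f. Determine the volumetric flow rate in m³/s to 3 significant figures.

Rearranging Darcy-Weisbach: V = √(2·ΔP·D/(f·L·ρ)). With ε/D = 1.6e-06/0.354 = 4.52e-06, iterate starting from f = 0.02:
  f = 0.02 → V = √(2·567·0.354/(0.02·807·1740)) = 0.1196 m/s; Re = ρVD/μ = 2.415e+04; f → 0.02465
  f = 0.02465 → V = 0.1077 m/s; Re = 2.175e+04; f → 0.02529
  f = 0.02529 → V = 0.1063 m/s; Re = 2.147e+04; f → 0.02537
Converged (Δf/f < 1%). With the final f = 0.02537: V = √(2·567·0.354/(0.02537·807·1740)) = 0.1062 m/s.
Q = V·A = 0.1062·(π/4·0.354²) = 0.01045 m³/s = 0.0104 m³/s.

Q ≈ 0.0104 m³/s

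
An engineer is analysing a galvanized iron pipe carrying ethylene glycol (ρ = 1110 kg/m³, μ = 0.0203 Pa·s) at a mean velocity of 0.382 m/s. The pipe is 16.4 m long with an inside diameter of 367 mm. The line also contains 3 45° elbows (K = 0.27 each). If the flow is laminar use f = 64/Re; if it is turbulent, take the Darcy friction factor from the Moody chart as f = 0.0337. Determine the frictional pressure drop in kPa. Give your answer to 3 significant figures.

ΔP ≈ 0.188 kPa

Reynolds number Re = ρVD/μ = 1110 · 0.382 · 0.367 / 0.0203 = 7666.
Re > 4000 → turbulent; use the Moody-chart value f = 0.0337.
Total minor-loss coefficient ΣK = 3·0.27 = 0.81.
ΔP = [f·L/D + ΣK]·(ρV²/2) = [0.0337·16.4/0.367 + 0.81]·(1110·0.382²/2) = [1.506 + 0.81]·80.99 = 187.6 Pa.
ΔP = 187.6 Pa = 0.188 kPa.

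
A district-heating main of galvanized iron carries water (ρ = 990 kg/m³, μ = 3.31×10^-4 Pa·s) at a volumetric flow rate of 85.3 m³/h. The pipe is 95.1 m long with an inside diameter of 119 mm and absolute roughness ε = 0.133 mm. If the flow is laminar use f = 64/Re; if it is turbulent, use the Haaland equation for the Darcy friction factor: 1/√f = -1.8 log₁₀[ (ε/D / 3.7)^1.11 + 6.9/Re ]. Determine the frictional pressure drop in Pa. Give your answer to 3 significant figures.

ΔP ≈ 36900 Pa

Q = 85.3 m³/h = 85.3/3600 = 0.02369 m³/s.
Cross-sectional area A = πD²/4 = π(0.119)²/4 = 0.01112 m²; mean velocity V = Q/A = 0.02369/0.01112 = 2.13 m/s.
Reynolds number Re = ρVD/μ = 990 · 2.13 · 0.119 / 0.000331 = 7.583e+05.
Re > 4000 → turbulent. Relative roughness ε/D = 0.000133/0.119 = 0.00112. Haaland: 1/√f = -1.8 log₁₀[(0.00112/3.7)^1.11 + 6.9/7.583e+05] = -1.8 log₁₀[0.000124 + 9.1e-06] = 6.977, so f = 0.02054.
Darcy-Weisbach: ΔP = f(L/D)(ρV²/2) = 0.02054·(95.1/0.119)·(990·2.13²/2) = 0.02054·799.2·2247 = 3.688e+04 Pa.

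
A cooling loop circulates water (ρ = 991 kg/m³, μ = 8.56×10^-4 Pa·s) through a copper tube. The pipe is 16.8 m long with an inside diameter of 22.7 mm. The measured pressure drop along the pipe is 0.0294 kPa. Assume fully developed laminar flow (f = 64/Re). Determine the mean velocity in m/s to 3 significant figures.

V ≈ 0.0329 m/s

For laminar flow, f = 64/Re with Re = ρVD/μ, so Darcy-Weisbach reduces to ΔP = 32μLV/D². Solving for V: V = ΔP·D²/(32μL) = 29.4·(0.0227)²/(32·0.000856·16.8) = 0.03292 m/s.
Check: Re = ρVD/μ = 991·0.03292·0.0227/0.000856 = 865.2 < 2300, so the laminar assumption holds.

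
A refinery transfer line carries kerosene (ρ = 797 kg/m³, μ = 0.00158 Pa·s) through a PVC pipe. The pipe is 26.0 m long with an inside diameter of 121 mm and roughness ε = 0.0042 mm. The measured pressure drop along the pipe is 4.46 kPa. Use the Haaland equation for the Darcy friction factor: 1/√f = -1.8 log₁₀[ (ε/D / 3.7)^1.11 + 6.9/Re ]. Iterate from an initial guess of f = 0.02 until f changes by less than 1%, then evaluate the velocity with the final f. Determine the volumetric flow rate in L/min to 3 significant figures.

Q ≈ 1180 L/min

Rearranging Darcy-Weisbach: V = √(2·ΔP·D/(f·L·ρ)). With ε/D = 4.2e-06/0.121 = 3.47e-05, iterate starting from f = 0.02:
  f = 0.02 → V = √(2·4460·0.121/(0.02·26·797)) = 1.614 m/s; Re = ρVD/μ = 9.85e+04; f → 0.01802
  f = 0.01802 → V = 1.7 m/s; Re = 1.038e+05; f → 0.01783
  f = 0.01783 → V = 1.709 m/s; Re = 1.043e+05; f → 0.01781
Converged (Δf/f < 1%). With the final f = 0.01781: V = √(2·4460·0.121/(0.01781·26·797)) = 1.71 m/s.
Q = V·A = 1.71·(π/4·0.121²) = 0.01966 m³/s = 1180 L/min.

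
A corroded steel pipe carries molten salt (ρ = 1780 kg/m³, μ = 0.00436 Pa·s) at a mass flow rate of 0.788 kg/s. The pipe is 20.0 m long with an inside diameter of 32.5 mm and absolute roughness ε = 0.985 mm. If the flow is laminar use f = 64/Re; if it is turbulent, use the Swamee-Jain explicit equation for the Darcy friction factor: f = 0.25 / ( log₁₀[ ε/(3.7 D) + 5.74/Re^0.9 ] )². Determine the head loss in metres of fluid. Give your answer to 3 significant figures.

h_f ≈ 0.562 m

A = πD²/4 = π(0.0325)²/4 = 0.0008296 m²; mean velocity V = ṁ/(ρA) = 0.788/(1780 · 0.0008296) = 0.5336 m/s.
Reynolds number Re = ρVD/μ = 1780 · 0.5336 · 0.0325 / 0.00436 = 7081.
Re > 4000 → turbulent. Relative roughness ε/D = 0.000985/0.0325 = 0.0303. Swamee-Jain: f = 0.25/(log₁₀[0.0303/3.7 + 5.74/7081^0.9])² = 0.25/(log₁₀[0.00819 + 0.00197])² = 0.25/(-1.993)² = 0.06293.
Darcy-Weisbach: ΔP = f(L/D)(ρV²/2) = 0.06293·(20/0.0325)·(1780·0.5336²/2) = 0.06293·615.4·253.4 = 9815 Pa.
Head loss h_f = ΔP/(ρg) = 9815/(1780·9.81) = 0.562 m.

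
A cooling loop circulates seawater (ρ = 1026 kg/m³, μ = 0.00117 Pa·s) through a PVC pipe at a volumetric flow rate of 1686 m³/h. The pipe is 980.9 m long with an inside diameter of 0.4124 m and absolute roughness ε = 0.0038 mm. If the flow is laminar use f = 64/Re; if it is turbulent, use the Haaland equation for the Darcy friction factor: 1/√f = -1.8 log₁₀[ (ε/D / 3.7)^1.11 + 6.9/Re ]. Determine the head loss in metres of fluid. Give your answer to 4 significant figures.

Q = 1686 m³/h = 1686/3600 = 0.4683 m³/s.
Cross-sectional area A = πD²/4 = π(0.4124)²/4 = 0.1336 m²; mean velocity V = Q/A = 0.4683/0.1336 = 3.506 m/s.
Reynolds number Re = ρVD/μ = 1026 · 3.506 · 0.4124 / 0.00117 = 1.268e+06.
Re > 4000 → turbulent. Relative roughness ε/D = 3.8e-06/0.4124 = 9.21e-06. Haaland: 1/√f = -1.8 log₁₀[(9.21e-06/3.7)^1.11 + 6.9/1.268e+06] = -1.8 log₁₀[6.02e-07 + 5.44e-06] = 9.394, so f = 0.01133.
Darcy-Weisbach: ΔP = f(L/D)(ρV²/2) = 0.01133·(980.9/0.4124)·(1026·3.506²/2) = 0.01133·2379·6306 = 1.7e+05 Pa.
Head loss h_f = ΔP/(ρg) = 1.7e+05/(1026·9.81) = 16.89 m.

h_f ≈ 16.89 m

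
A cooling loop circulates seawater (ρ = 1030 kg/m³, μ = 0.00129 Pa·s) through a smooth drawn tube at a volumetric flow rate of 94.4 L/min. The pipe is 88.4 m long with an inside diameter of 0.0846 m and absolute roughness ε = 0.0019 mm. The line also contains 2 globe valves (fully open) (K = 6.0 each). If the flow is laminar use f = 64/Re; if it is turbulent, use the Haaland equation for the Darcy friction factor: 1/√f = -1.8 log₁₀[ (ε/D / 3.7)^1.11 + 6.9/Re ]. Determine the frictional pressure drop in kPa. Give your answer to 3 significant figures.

Q = 94.4 L/min = 94.4/60000 = 0.001573 m³/s.
Cross-sectional area A = πD²/4 = π(0.0846)²/4 = 0.005621 m²; mean velocity V = Q/A = 0.001573/0.005621 = 0.2799 m/s.
Reynolds number Re = ρVD/μ = 1030 · 0.2799 · 0.0846 / 0.00129 = 1.891e+04.
Re > 4000 → turbulent. Relative roughness ε/D = 1.9e-06/0.0846 = 2.25e-05. Haaland: 1/√f = -1.8 log₁₀[(2.25e-05/3.7)^1.11 + 6.9/1.891e+04] = -1.8 log₁₀[1.62e-06 + 0.000365] = 6.185, so f = 0.02615.
Total minor-loss coefficient ΣK = 2·6 = 12.
ΔP = [f·L/D + ΣK]·(ρV²/2) = [0.02615·88.4/0.0846 + 12]·(1030·0.2799²/2) = [27.32 + 12]·40.34 = 1586 Pa.
ΔP = 1586 Pa = 1.59 kPa.

ΔP ≈ 1.59 kPa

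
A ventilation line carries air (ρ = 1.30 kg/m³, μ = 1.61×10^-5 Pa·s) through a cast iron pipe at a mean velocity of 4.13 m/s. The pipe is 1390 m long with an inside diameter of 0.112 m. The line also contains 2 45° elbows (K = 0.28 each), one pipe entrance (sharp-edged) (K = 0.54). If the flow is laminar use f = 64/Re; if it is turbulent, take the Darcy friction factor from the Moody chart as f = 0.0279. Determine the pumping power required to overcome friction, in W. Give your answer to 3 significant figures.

Reynolds number Re = ρVD/μ = 1.3 · 4.13 · 0.112 / 1.61e-05 = 3.735e+04.
Re > 4000 → turbulent; use the Moody-chart value f = 0.0279.
Total minor-loss coefficient ΣK = 2·0.28 + 1·0.54 = 1.1.
ΔP = [f·L/D + ΣK]·(ρV²/2) = [0.0279·1390/0.112 + 1.1]·(1.3·4.13²/2) = [346.3 + 1.1]·11.09 = 3851 Pa.
Q = V·A = 4.13·0.009852 = 0.04069 m³/s.
Pumping power P = QΔP = 0.04069·3851 = 156.7 W = 157 W.

P ≈ 157 W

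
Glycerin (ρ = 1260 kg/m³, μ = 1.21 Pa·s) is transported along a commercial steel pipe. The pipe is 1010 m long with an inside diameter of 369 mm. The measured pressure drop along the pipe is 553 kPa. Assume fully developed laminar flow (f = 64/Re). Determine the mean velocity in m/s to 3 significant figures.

V ≈ 1.93 m/s

For laminar flow, f = 64/Re with Re = ρVD/μ, so Darcy-Weisbach reduces to ΔP = 32μLV/D². Solving for V: V = ΔP·D²/(32μL) = 5.53e+05·(0.369)²/(32·1.21·1010) = 1.925 m/s.
Check: Re = ρVD/μ = 1260·1.925·0.369/1.21 = 739.8 < 2300, so the laminar assumption holds.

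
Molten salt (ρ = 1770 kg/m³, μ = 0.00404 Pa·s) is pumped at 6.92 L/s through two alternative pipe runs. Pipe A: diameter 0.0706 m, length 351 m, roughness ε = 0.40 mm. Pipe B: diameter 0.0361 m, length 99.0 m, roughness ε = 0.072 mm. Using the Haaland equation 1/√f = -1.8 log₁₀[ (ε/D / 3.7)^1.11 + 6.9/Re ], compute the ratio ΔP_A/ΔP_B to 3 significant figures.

ΔP_A/ΔP_B ≈ 0.165

Pipe A: V = Q/A = 0.00692/0.003915 = 1.768 m/s; Re = 5.468e+04; ε/D = 0.00567; Haaland → f = 0.03302; ΔP_A = f(L/D)(ρV²/2) = 4.54e+05 Pa.
Pipe B: V = Q/A = 0.00692/0.001024 = 6.761 m/s; Re = 1.069e+05; ε/D = 0.00199; Haaland → f = 0.02487; ΔP_B = f(L/D)(ρV²/2) = 2.759e+06 Pa.
ΔP_A/ΔP_B = 4.54e+05/2.759e+06 = 0.165.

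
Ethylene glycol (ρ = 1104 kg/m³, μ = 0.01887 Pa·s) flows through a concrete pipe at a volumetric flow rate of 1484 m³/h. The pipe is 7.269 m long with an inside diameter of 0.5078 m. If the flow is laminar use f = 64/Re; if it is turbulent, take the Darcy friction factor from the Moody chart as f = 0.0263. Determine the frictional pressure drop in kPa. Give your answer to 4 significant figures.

ΔP ≈ 0.8610 kPa

Q = 1484 m³/h = 1484/3600 = 0.4122 m³/s.
Cross-sectional area A = πD²/4 = π(0.5078)²/4 = 0.2025 m²; mean velocity V = Q/A = 0.4122/0.2025 = 2.035 m/s.
Reynolds number Re = ρVD/μ = 1104 · 2.035 · 0.5078 / 0.0189 = 6.047e+04.
Re > 4000 → turbulent; use the Moody-chart value f = 0.0263.
Darcy-Weisbach: ΔP = f(L/D)(ρV²/2) = 0.0263·(7.269/0.5078)·(1104·2.035²/2) = 0.0263·14.31·2287 = 861 Pa.
ΔP = 861 Pa = 0.8610 kPa.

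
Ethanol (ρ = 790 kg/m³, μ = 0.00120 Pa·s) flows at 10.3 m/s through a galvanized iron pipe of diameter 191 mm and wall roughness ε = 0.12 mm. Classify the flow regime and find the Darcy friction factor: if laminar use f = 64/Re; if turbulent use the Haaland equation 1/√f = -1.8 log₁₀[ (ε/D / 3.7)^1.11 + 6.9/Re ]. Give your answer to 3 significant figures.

f ≈ 0.0179

Re = ρVD/μ = 790·10.3·0.191/0.0012 = 1.295e+06.
Re > 4000 → turbulent. ε/D = 0.00012/0.191 = 0.000628; Haaland: 1/√f = -1.8 log₁₀[6.53e-05 + 5.33e-06] = 7.471, so f = 0.01791.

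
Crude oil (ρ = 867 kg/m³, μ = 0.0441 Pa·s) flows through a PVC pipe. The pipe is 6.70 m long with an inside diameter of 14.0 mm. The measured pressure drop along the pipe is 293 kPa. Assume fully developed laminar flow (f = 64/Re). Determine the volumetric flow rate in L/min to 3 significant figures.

Q ≈ 56.1 L/min

For laminar flow, f = 64/Re with Re = ρVD/μ, so Darcy-Weisbach reduces to ΔP = 32μLV/D². Solving for V: V = ΔP·D²/(32μL) = 2.93e+05·(0.014)²/(32·0.0441·6.7) = 6.074 m/s.
Check: Re = ρVD/μ = 867·6.074·0.014/0.0441 = 1672 < 2300, so the laminar assumption holds.
Q = V·A = 6.074·(π/4·0.014²) = 0.000935 m³/s = 56.1 L/min.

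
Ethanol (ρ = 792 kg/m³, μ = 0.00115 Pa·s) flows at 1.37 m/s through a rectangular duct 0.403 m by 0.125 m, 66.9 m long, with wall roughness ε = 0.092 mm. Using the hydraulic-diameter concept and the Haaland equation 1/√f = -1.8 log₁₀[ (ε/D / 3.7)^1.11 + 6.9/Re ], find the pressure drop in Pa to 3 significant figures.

Hydraulic diameter D_h = 4A/P = 4·(0.403·0.125)/(2·(0.403+0.125)) = 0.2015/1.056 = 0.1908 m.
Re = ρVD_h/μ = 792·1.37·0.1908/0.00115 = 1.8e+05.
ε/D_h = 9.2e-05/0.1908 = 0.000482; Haaland gives 1/√f = -1.8 log₁₀[4.87e-05+3.83e-05] = 7.309, so f = 0.01872.
ΔP = f(L/D_h)(ρV²/2) = 0.01872·66.9/0.1908·743.3 = 4879 Pa.

ΔP ≈ 4880 Pa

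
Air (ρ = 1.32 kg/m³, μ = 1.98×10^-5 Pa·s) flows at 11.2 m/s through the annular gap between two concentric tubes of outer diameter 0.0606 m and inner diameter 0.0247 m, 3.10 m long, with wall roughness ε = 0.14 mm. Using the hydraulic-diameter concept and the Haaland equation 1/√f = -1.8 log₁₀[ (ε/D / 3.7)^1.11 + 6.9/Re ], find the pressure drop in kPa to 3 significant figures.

Hydraulic diameter D_h = 4A/P = D_o - D_i = 0.0606 - 0.0247 = 0.0359 m.
Re = ρVD_h/μ = 1.32·11.2·0.0359/1.98e-05 = 2.681e+04.
ε/D_h = 0.00014/0.0359 = 0.0039; Haaland gives 1/√f = -1.8 log₁₀[0.000496+0.000257] = 5.622, so f = 0.03164.
ΔP = f(L/D_h)(ρV²/2) = 0.03164·3.1/0.0359·82.79 = 226.2 Pa.
ΔP = 0.226 kPa.

ΔP ≈ 0.226 kPa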